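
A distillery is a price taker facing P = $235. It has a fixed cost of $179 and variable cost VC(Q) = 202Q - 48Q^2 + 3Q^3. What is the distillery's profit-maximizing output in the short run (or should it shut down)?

Produce at Q = 11

Strip out fixed cost: VC = 202Q - 48Q^2 + 3Q^3. Then AVC = 202 - 48Q + 3Q^2 and MC = 202 - 96Q + 9Q^2.
AVC hits its minimum where MC = AVC, at Q = 8, giving min AVC = 202 - 48·8 + 3·8^2 = $10.
Since P = $235 ≥ min AVC = $10, price covers variable cost and the firm should produce.
Set P = MC: 235 = 202 - 96Q + 9Q^2 → -33 - 96Q + 9Q^2 = 0. The roots are Q = -1/3 and Q = 11; the profit-maximizing output is on the rising part of MC, so Q* = 11.
Check: AVC at Q = 11 is $37 ≤ P, so revenue covers variable cost.
Profit = P·Q − TC = 235·11 − 586 = $1999.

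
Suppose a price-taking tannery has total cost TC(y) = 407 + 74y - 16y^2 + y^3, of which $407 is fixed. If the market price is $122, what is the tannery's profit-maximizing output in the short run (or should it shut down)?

Produce at y = 12

Variable cost is VC = 74y - 16y^2 + y^3, so AVC = VC/y = 74 - 16y + y^2 and MC = dTC/dy = 74 - 32y + 3y^2.
The AVC parabola has its vertex at y = 16/2 = 8, where AVC = 74 - 16·8 + 8^2 = $10.
Because $122 ≥ $10, revenue can cover variable cost; the firm operates.
Solving P = MC: -48 - 32y + 3y^2 = 0 ⇒ y = -4/3 or 12. On the upward-sloping branch, y* = 12.
Check: AVC at y = 12 is $26 ≤ P, so revenue covers variable cost.
Profit = P·y − TC = 122·12 − 719 = $745.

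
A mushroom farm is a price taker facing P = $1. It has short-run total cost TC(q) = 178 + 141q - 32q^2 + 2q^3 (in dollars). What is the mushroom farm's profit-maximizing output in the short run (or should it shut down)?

From TC, MC = TC'(q) = 141 - 64q + 6q^2 and AVC = VC/q = 141 - 32q + 2q^2.
AVC hits its minimum where MC = AVC, at q = 8, giving min AVC = 141 - 32·8 + 2·8^2 = $13.
With P < min AVC ($1 < $13), every unit sold adds to the loss.
The firm minimizes its loss by shutting down and losing only its fixed cost of $178.

Shut down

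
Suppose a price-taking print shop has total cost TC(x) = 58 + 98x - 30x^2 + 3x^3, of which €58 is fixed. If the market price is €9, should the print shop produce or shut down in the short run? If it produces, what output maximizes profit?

Shut down

Variable cost is VC = 98x - 30x^2 + 3x^3, so AVC = VC/x = 98 - 30x + 3x^2 and MC = dTC/dx = 98 - 60x + 9x^2.
AVC hits its minimum where MC = AVC, at x = 5, giving min AVC = 98 - 30·5 + 3·5^2 = €23.
With P < min AVC (€9 < €23), every unit sold adds to the loss.
Best response: produce nothing and absorb the €58 fixed cost.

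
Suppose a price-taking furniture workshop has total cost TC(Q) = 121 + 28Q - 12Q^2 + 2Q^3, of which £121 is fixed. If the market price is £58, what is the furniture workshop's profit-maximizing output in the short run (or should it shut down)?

Produce at Q = 5

Variable cost is VC = 28Q - 12Q^2 + 2Q^3, so AVC = VC/Q = 28 - 12Q + 2Q^2 and MC = dTC/dQ = 28 - 24Q + 6Q^2.
AVC hits its minimum where MC = AVC, at Q = 3, giving min AVC = 28 - 12·3 + 2·3^2 = £10.
Since P = £58 ≥ min AVC = £10, price covers variable cost and the firm should produce.
P = MC gives -30 - 24Q + 6Q^2 = 0, with roots -1 and 5. Take the larger (rising MC): Q* = 5.
Check: AVC at Q = 5 is £18 ≤ P, so revenue covers variable cost.
Profit = P·Q − TC = 58·5 − 211 = £79.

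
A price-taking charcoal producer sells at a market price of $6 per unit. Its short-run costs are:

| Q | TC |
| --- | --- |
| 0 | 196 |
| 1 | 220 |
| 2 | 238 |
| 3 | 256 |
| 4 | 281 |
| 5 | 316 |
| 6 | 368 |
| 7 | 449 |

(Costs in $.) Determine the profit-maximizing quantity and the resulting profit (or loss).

Tabulate TR − TC: Q=0: -196; Q=1: -214; Q=2: -226; Q=3: -238; Q=4: -257; Q=5: -286; Q=6: -332; Q=7: -407.
Profit is highest at Q = 0. Equivalently, the lowest AVC in the table is 60/3 ≈ $20 at Q = 3, and P = $6 falls below it — price never covers variable cost, so the firm shuts down and loses only its fixed cost.

Q = 0 (shut down); profit = -$196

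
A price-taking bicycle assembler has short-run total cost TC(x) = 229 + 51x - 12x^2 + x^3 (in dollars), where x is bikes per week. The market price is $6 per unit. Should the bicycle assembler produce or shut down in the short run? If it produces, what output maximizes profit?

Shut down

From TC, MC = TC'(x) = 51 - 24x + 3x^2 and AVC = VC/x = 51 - 12x + x^2.
AVC hits its minimum where MC = AVC, at x = 6, giving min AVC = 51 - 12·6 + 6^2 = $15.
Since P = $6 < min AVC = $15, price fails to cover variable cost at any output.
Shutting down limits the loss to fixed cost, $229.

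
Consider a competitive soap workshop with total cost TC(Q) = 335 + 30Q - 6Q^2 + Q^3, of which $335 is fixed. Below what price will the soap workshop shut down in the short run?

The shutdown price is the minimum of AVC. VC = 30Q - 6Q^2 + Q^3, so AVC = 30 - 6Q + Q^2.
dAVC/dQ = -6 + 2Q = 0 gives Q = 3. min AVC = 30 - 6·3 + 3^2 = 21.
So the shutdown price is $21.

$21 per unit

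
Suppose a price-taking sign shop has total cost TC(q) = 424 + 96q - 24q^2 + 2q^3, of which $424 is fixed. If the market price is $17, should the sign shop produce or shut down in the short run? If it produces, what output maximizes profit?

Shut down

Strip out fixed cost: VC = 96q - 24q^2 + 2q^3. Then AVC = 96 - 24q + 2q^2 and MC = 96 - 48q + 6q^2.
AVC hits its minimum where MC = AVC, at q = 6, giving min AVC = 96 - 24·6 + 2·6^2 = $24.
With P < min AVC ($17 < $24), every unit sold adds to the loss.
The firm minimizes its loss by shutting down and losing only its fixed cost of $424.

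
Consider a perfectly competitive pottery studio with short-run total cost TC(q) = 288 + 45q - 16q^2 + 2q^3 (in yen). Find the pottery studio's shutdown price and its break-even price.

Shutdown price = min AVC. AVC = 45 - 16q + 2q^2, with vertex at q = 4 and minimum ¥13.
ATC = 288/q + 45 - 16q + 2q^2. Setting dATC/dq = −288/q^2 − 16 + 4q = 0 gives q = 6 (since 4·6^3 − 16·6^2 = 288).
min ATC = 288/6 + 45 − 16·6 + 2·6^2 = ¥69. That is the break-even price.
For ¥13 ≤ P < ¥69 the firm produces at a loss; below ¥13 it shuts down.

Shutdown price = ¥13; break-even price = ¥69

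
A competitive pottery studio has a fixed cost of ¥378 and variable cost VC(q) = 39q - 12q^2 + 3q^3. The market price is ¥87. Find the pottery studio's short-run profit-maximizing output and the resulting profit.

AVC = 39 - 12q + 3q^2 has its minimum ¥27 at q = 2; price ¥87 clears that bar, so the firm operates.
With MC = 39 - 24q + 9q^2, P = MC on the upward-sloping part at q* = 4.
TR = 87·4 = 348. TC = 378 + 156 = 534. Profit = 348 − 534 = -¥186.
Shutting down would mean losing the fixed cost of ¥378, so operating at a loss of ¥186 is better by ¥192.

Profit = -¥186 at q = 4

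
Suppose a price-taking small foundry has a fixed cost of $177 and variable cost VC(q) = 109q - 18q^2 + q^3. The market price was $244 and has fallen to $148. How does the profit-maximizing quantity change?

AVC = 109 - 18q + q^2, minimized at q = 9 where min AVC = $28. MC = 109 - 36q + 3q^2.
With P = $244 above the shutdown price, P = MC gives q = 15.
At P = $148 ≥ min AVC, set P = MC: q = 13. The firm stays open but cuts output.

Output falls from 15 to 13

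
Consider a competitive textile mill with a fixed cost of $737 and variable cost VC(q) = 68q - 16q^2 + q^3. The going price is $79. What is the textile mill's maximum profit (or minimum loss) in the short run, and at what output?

AVC = 68 - 16q + q^2 has its minimum $4 at q = 8; price $79 clears that bar, so the firm operates.
With MC = 68 - 32q + 3q^2, P = MC on the upward-sloping part at q* = 11.
TR = 79·11 = 869. TC = 737 + 143 = 880. Profit = 869 − 880 = -$11.
That loss of $11 beats the $737 the firm would lose by shutting down; producing recovers $726 of fixed cost.

Profit = -$11 at q = 11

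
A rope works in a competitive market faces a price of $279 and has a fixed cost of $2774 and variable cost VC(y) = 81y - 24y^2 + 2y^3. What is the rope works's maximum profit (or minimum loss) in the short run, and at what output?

AVC = 81 - 24y + 2y^2 has its minimum $9 at y = 6; price $279 clears that bar, so the firm operates.
With MC = 81 - 48y + 6y^2, P = MC on the upward-sloping part at y* = 11.
TR = 279·11 = 3069. TC = 2774 + 649 = 3423. Profit = 3069 − 3423 = -$354.
Shutting down would mean losing the fixed cost of $2774, so operating at a loss of $354 is better by $2420.

Profit = -$354 at y = 11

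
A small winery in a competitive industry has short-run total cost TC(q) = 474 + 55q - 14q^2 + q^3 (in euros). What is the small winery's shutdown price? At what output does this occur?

€6 per unit, at q = 7

Short-run supply begins at min AVC. From VC = 55q - 14q^2 + q^3, AVC = 55 - 14q + q^2.
At the minimum of AVC, MC = AVC. MC = 55 - 28q + 3q^2; setting MC = AVC gives 2q^2 - 14q = 0, so q = 7. min AVC = 6.
For P < €6 the firm produces nothing.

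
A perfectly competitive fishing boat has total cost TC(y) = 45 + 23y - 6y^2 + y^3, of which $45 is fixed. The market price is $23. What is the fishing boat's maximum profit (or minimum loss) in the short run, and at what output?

Profit = -$13 at y = 4

AVC = 23 - 6y + y^2 has its minimum $14 at y = 3; price $23 clears that bar, so the firm operates.
With MC = 23 - 12y + 3y^2, P = MC on the upward-sloping part at y* = 4.
TR = 23·4 = 92. TC = 45 + 60 = 105. Profit = 92 − 105 = -$13.
That loss of $13 beats the $45 the firm would lose by shutting down; producing recovers $32 of fixed cost.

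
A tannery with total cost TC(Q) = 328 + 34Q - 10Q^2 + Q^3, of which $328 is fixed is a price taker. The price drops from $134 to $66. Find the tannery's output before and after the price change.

Output falls from 10 to 8

AVC = 34 - 10Q + Q^2, minimized at Q = 5 where min AVC = $9. MC = 34 - 20Q + 3Q^2.
At P = $134 ≥ min AVC, set P = MC on the rising branch: Q = 10.
At P = $66 ≥ min AVC, set P = MC: Q = 8. The firm stays open but cuts output.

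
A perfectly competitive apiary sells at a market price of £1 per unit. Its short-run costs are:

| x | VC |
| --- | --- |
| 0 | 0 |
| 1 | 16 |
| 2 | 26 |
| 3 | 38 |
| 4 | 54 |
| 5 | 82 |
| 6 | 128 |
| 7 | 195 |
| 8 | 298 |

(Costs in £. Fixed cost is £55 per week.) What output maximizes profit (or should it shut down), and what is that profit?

x = 0 (shut down); profit = -£55

Tabulate TR − TC: x=0: -55; x=1: -70; x=2: -79; x=3: -90; x=4: -105; x=5: -132; x=6: -177; x=7: -243; x=8: -345.
Profit is highest at x = 0. Equivalently, the lowest AVC in the table is 38/3 ≈ £12.67 at x = 3, and P = £1 falls below it — price never covers variable cost, so the firm shuts down and loses only its fixed cost.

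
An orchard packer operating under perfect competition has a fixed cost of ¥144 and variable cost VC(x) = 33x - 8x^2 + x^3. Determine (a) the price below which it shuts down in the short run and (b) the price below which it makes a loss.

Shutdown price = ¥17; break-even price = ¥45

AVC = 33 - 8x + x^2; minimized at x = 4, giving min AVC = ¥17. That is the shutdown price.
ATC = 144/x + 33 - 8x + x^2. Setting dATC/dx = −144/x^2 − 8 + 2x = 0 gives x = 6 (since 2·6^3 − 8·6^2 = 144).
min ATC = 144/6 + 33 − 8·6 + 6^2 = ¥45. That is the break-even price.
Between these two prices the firm operates at a loss; above ¥45 it earns a profit.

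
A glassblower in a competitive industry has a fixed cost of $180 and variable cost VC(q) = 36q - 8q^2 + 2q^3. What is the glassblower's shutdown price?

Short-run supply begins at min AVC. From VC = 36q - 8q^2 + 2q^3, AVC = 36 - 8q + 2q^2.
dAVC/dq = -8 + 4q = 0 gives q = 2. min AVC = 36 - 8·2 + 2·2^2 = 28.
The firm shuts down for any P below $28.

$28 per unit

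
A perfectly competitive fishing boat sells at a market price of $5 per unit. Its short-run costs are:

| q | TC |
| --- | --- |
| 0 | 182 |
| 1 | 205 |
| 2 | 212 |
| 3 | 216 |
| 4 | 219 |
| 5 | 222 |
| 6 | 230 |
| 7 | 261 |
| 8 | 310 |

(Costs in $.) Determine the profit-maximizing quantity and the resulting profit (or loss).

q = 0 (shut down); profit = -$182

Compute π = P·q − TC at each output: q=0: -182; q=1: -200; q=2: -202; q=3: -201; q=4: -199; q=5: -197; q=6: -200; q=7: -226; q=8: -270.
Profit is highest at q = 0. Equivalently, the lowest AVC in the table is 40/5 ≈ $8 at q = 5, and P = $5 falls below it — price never covers variable cost, so the firm shuts down and loses only its fixed cost.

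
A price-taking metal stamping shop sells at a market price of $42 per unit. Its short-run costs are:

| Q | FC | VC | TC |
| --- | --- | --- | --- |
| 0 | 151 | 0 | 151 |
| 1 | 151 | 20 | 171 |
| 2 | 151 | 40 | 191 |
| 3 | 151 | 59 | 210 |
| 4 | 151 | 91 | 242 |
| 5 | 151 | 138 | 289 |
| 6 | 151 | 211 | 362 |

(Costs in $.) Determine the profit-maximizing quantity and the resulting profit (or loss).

Q = 4; profit = -$74

Tabulate TR − TC: Q=0: -151; Q=1: -129; Q=2: -107; Q=3: -84; Q=4: -74; Q=5: -79; Q=6: -110.
Profit is maximized at Q = 4. AVC there is 91/4 = $22.75 ≤ P, so producing beats shutting down (which would give -$151).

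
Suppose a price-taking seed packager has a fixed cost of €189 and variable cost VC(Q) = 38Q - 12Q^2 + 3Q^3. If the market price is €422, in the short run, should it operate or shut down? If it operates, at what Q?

Variable cost is VC = 38Q - 12Q^2 + 3Q^3, so AVC = VC/Q = 38 - 12Q + 3Q^2 and MC = dTC/dQ = 38 - 24Q + 9Q^2.
AVC hits its minimum where MC = AVC, at Q = 2, giving min AVC = 38 - 12·2 + 3·2^2 = €26.
P = €422 exceeds min AVC = €26, so the firm stays open.
Set P = MC: 422 = 38 - 24Q + 9Q^2 → -384 - 24Q + 9Q^2 = 0. The roots are Q = -16/3 and Q = 8; the profit-maximizing output is on the rising part of MC, so Q* = 8.
Check: AVC at Q = 8 is €134 ≤ P, so revenue covers variable cost.
Profit = P·Q − TC = 422·8 − 1261 = €2115.

Produce at Q = 8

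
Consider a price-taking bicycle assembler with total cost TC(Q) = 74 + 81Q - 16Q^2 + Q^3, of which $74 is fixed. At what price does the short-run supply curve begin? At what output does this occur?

The shutdown price is the minimum of AVC. VC = 81Q - 16Q^2 + Q^3, so AVC = 81 - 16Q + Q^2.
dAVC/dQ = -16 + 2Q = 0 gives Q = 8. min AVC = 81 - 16·8 + 8^2 = 17.
The firm shuts down for any P below $17.

$17 per unit, at Q = 8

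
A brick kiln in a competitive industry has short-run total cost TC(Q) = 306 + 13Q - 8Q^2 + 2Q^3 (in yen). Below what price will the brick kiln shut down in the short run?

¥5 per unit

Short-run supply begins at min AVC. From VC = 13Q - 8Q^2 + 2Q^3, AVC = 13 - 8Q + 2Q^2.
At the minimum of AVC, MC = AVC. MC = 13 - 16Q + 6Q^2; setting MC = AVC gives 4Q^2 - 8Q = 0, so Q = 2. min AVC = 5.
For P < ¥5 the firm produces nothing.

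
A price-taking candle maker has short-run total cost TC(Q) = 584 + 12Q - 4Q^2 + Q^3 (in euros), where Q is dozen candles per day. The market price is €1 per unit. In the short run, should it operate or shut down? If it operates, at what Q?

Shut down

From TC, MC = TC'(Q) = 12 - 8Q + 3Q^2 and AVC = VC/Q = 12 - 4Q + Q^2.
AVC hits its minimum where MC = AVC, at Q = 2, giving min AVC = 12 - 4·2 + 2^2 = €8.
With P < min AVC (€1 < €8), every unit sold adds to the loss.
The firm minimizes its loss by shutting down and losing only its fixed cost of €584.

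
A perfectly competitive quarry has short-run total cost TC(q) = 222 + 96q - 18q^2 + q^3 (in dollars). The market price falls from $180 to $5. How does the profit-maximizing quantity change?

Output falls from 14 to 0 (the firm shuts down)

AVC = 96 - 18q + q^2, minimized at q = 9 where min AVC = $15. MC = 96 - 36q + 3q^2.
With P = $180 above the shutdown price, P = MC gives q = 14.
At P = $5 < min AVC = $15, price no longer covers variable cost at any output, so the firm shuts down: q = 0.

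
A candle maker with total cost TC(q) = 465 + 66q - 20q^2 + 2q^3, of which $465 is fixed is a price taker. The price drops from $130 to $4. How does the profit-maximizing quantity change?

AVC = 66 - 20q + 2q^2, minimized at q = 5 where min AVC = $16. MC = 66 - 40q + 6q^2.
At P = $130 ≥ min AVC, set P = MC on the rising branch: q = 8.
At P = $4 < min AVC = $16, price no longer covers variable cost at any output, so the firm shuts down: q = 0.

Output falls from 8 to 0 (the firm shuts down)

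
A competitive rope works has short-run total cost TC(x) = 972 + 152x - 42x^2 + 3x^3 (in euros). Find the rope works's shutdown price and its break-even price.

Shutdown price = €5; break-even price = €125

Shutdown price = min AVC. AVC = 152 - 42x + 3x^2, with vertex at x = 7 and minimum €5.
ATC = 972/x + 152 - 42x + 3x^2. Setting dATC/dx = −972/x^2 − 42 + 6x = 0 gives x = 9 (since 6·9^3 − 42·9^2 = 972).
min ATC = 972/9 + 152 − 42·9 + 3·9^2 = €125. That is the break-even price.
Between these two prices the firm operates at a loss; above €125 it earns a profit.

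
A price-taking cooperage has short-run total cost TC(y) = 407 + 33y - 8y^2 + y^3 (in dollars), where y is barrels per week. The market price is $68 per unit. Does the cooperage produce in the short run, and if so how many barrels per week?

Produce at y = 7

Variable cost is VC = 33y - 8y^2 + y^3, so AVC = VC/y = 33 - 8y + y^2 and MC = dTC/dy = 33 - 16y + 3y^2.
The AVC parabola has its vertex at y = 8/2 = 4, where AVC = 33 - 8·4 + 4^2 = $17.
Because $68 ≥ $17, revenue can cover variable cost; the firm operates.
P = MC gives -35 - 16y + 3y^2 = 0, with roots -5/3 and 7. Take the larger (rising MC): y* = 7.
Check: AVC at y = 7 is $26 ≤ P, so revenue covers variable cost.
Profit = P·y − TC = 68·7 − 589 = -$113, a loss, but smaller than the $407 fixed cost the firm would lose by shutting down.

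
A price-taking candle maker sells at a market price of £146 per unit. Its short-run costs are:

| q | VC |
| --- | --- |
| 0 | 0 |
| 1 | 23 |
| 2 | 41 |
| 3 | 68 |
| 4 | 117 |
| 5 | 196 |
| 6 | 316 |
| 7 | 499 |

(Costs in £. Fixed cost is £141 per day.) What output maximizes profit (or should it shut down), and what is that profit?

Tabulate TR − TC: q=0: -141; q=1: -18; q=2: 110; q=3: 229; q=4: 326; q=5: 393; q=6: 419; q=7: 382.
Profit is maximized at q = 6. AVC there is 316/6 = £52.67 ≤ P, so producing beats shutting down (which would give -£141).

q = 6; profit = £419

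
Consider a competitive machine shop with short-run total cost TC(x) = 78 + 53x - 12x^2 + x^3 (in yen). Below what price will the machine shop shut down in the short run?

Short-run supply begins at min AVC. From VC = 53x - 12x^2 + x^3, AVC = 53 - 12x + x^2.
At the minimum of AVC, MC = AVC. MC = 53 - 24x + 3x^2; setting MC = AVC gives 2x^2 - 12x = 0, so x = 6. min AVC = 17.
So the shutdown price is ¥17.

¥17 per unit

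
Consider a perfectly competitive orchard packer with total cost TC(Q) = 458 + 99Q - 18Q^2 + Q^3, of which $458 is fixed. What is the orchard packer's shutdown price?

$18 per unit

The shutdown price is the minimum of AVC. VC = 99Q - 18Q^2 + Q^3, so AVC = 99 - 18Q + Q^2.
At the minimum of AVC, MC = AVC. MC = 99 - 36Q + 3Q^2; setting MC = AVC gives 2Q^2 - 18Q = 0, so Q = 9. min AVC = 18.
The firm shuts down for any P below $18.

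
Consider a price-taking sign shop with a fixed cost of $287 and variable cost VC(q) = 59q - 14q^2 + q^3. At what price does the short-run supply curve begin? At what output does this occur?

Short-run supply begins at min AVC. From VC = 59q - 14q^2 + q^3, AVC = 59 - 14q + q^2.
dAVC/dq = -14 + 2q = 0 gives q = 7. min AVC = 59 - 14·7 + 7^2 = 10.
So the shutdown price is $10.

$10 per unit, at q = 7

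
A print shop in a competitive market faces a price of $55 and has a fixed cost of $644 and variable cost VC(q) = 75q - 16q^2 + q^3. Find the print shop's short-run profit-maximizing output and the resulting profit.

Profit = -$244 at q = 10

AVC = 75 - 16q + q^2; min AVC = $11 at q = 8. Since P = $55 ≥ min AVC, the firm produces.
MC = 75 - 32q + 3q^2. Setting P = MC and taking the root on the rising branch gives q* = 10.
TR = 55·10 = 550. TC = 644 + 150 = 794. Profit = 550 − 794 = -$244.
That loss of $244 beats the $644 the firm would lose by shutting down; producing recovers $400 of fixed cost.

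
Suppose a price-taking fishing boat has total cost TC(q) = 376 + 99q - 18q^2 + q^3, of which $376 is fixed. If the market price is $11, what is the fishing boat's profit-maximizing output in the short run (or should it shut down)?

Shut down

Strip out fixed cost: VC = 99q - 18q^2 + q^3. Then AVC = 99 - 18q + q^2 and MC = 99 - 36q + 3q^2.
The AVC parabola has its vertex at q = 18/2 = 9, where AVC = 99 - 18·9 + 9^2 = $18.
With P < min AVC ($11 < $18), every unit sold adds to the loss.
The firm minimizes its loss by shutting down and losing only its fixed cost of $376.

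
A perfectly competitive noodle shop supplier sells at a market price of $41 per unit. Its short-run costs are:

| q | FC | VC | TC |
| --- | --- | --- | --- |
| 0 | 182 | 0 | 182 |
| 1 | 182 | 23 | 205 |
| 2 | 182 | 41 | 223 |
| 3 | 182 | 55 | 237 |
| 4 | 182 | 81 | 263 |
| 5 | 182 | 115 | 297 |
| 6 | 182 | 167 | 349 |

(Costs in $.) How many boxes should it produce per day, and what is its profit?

Tabulate TR − TC: q=0: -182; q=1: -164; q=2: -141; q=3: -114; q=4: -99; q=5: -92; q=6: -103.
Profit is maximized at q = 5. AVC there is 115/5 = $23 ≤ P, so producing beats shutting down (which would give -$182).

q = 5; profit = -$92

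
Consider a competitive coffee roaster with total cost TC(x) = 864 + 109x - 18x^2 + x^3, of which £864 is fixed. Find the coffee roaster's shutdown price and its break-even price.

Shutdown price = £28; break-even price = £109

AVC = 109 - 18x + x^2; minimized at x = 9, giving min AVC = £28. That is the shutdown price.
ATC = 864/x + 109 - 18x + x^2. Setting dATC/dx = −864/x^2 − 18 + 2x = 0 gives x = 12 (since 2·12^3 − 18·12^2 = 864).
min ATC = 864/12 + 109 − 18·12 + 12^2 = £109. That is the break-even price.
For £28 ≤ P < £109 the firm produces at a loss; below £28 it shuts down.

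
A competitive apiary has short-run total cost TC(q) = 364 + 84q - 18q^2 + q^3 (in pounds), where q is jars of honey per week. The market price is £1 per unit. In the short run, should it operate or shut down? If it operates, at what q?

Shut down

Variable cost is VC = 84q - 18q^2 + q^3, so AVC = VC/q = 84 - 18q + q^2 and MC = dTC/dq = 84 - 36q + 3q^2.
AVC hits its minimum where MC = AVC, at q = 9, giving min AVC = 84 - 18·9 + 9^2 = £3.
Since P = £1 < min AVC = £3, price fails to cover variable cost at any output.
Best response: produce nothing and absorb the £364 fixed cost.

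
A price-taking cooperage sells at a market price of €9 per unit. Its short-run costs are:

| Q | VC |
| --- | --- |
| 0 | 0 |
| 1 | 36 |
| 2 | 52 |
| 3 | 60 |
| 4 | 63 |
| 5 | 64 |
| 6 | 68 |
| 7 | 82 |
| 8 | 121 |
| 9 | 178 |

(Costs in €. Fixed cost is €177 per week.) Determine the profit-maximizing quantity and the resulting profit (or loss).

Compute π = P·Q − TC at each output: Q=0: -177; Q=1: -204; Q=2: -211; Q=3: -210; Q=4: -204; Q=5: -196; Q=6: -191; Q=7: -196; Q=8: -226; Q=9: -274.
Profit is highest at Q = 0. Equivalently, the lowest AVC in the table is 68/6 ≈ €11.33 at Q = 6, and P = €9 falls below it — price never covers variable cost, so the firm shuts down and loses only its fixed cost.

Q = 0 (shut down); profit = -€177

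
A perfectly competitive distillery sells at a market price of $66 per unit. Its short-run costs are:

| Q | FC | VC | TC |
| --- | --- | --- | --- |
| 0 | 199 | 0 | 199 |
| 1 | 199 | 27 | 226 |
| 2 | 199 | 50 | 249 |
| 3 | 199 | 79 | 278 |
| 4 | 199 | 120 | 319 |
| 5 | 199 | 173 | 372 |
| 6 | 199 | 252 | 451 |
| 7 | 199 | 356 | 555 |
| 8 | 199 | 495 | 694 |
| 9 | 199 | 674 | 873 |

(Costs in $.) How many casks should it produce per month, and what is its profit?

Q = 5; profit = -$42

Tabulate TR − TC: Q=0: -199; Q=1: -160; Q=2: -117; Q=3: -80; Q=4: -55; Q=5: -42; Q=6: -55; Q=7: -93; Q=8: -166; Q=9: -279.
Profit is maximized at Q = 5. AVC there is 173/5 = $34.60 ≤ P, so producing beats shutting down (which would give -$199).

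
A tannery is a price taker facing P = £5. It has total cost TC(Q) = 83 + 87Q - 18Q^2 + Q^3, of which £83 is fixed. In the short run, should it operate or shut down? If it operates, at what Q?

Shut down

From TC, MC = TC'(Q) = 87 - 36Q + 3Q^2 and AVC = VC/Q = 87 - 18Q + Q^2.
AVC is minimized where dAVC/dQ = -18 + 2Q = 0, at Q = 9; min AVC = 87 - 18·9 + 9^2 = £6.
P = £5 lies below min AVC = £6; no output level covers variable cost.
The firm minimizes its loss by shutting down and losing only its fixed cost of £83.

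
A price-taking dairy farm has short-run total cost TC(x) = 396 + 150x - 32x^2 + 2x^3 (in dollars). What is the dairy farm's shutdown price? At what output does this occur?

The shutdown price is the minimum of AVC. VC = 150x - 32x^2 + 2x^3, so AVC = 150 - 32x + 2x^2.
At the minimum of AVC, MC = AVC. MC = 150 - 64x + 6x^2; setting MC = AVC gives 4x^2 - 32x = 0, so x = 8. min AVC = 22.
For P < $22 the firm produces nothing.

$22 per unit, at x = 8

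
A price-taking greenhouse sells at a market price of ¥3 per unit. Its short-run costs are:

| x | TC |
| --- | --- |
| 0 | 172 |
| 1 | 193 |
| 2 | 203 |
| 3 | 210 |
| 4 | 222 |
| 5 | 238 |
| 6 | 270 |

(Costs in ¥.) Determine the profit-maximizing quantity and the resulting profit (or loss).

Compute π = P·x − TC at each output: x=0: -172; x=1: -190; x=2: -197; x=3: -201; x=4: -210; x=5: -223; x=6: -252.
Profit is highest at x = 0. Equivalently, the lowest AVC in the table is 50/4 ≈ ¥12.50 at x = 4, and P = ¥3 falls below it — price never covers variable cost, so the firm shuts down and loses only its fixed cost.

x = 0 (shut down); profit = -¥172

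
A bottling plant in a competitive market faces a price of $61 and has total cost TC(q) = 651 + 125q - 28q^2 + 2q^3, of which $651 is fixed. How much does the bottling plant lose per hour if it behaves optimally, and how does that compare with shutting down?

Profit = -$395 at q = 8

AVC = 125 - 28q + 2q^2 has its minimum $27 at q = 7; price $61 clears that bar, so the firm operates.
MC = 125 - 56q + 6q^2. Setting P = MC and taking the root on the rising branch gives q* = 8.
TR = 61·8 = 488. TC = 651 + 232 = 883. Profit = 488 − 883 = -$395.
That loss of $395 beats the $651 the firm would lose by shutting down; producing recovers $256 of fixed cost.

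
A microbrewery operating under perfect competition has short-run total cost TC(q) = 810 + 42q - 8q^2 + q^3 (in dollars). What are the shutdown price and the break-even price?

Shutdown price = min AVC. AVC = 42 - 8q + q^2, with vertex at q = 4 and minimum $26.
ATC = 810/q + 42 - 8q + q^2. Setting dATC/dq = −810/q^2 − 8 + 2q = 0 gives q = 9 (since 2·9^3 − 8·9^2 = 810).
min ATC = 810/9 + 42 − 8·9 + 9^2 = $141. That is the break-even price.
For $26 ≤ P < $141 the firm produces at a loss; below $26 it shuts down.

Shutdown price = $26; break-even price = $141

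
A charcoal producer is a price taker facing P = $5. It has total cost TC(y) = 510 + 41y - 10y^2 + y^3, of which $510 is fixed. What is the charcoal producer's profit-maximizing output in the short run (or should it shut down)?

Shut down

Strip out fixed cost: VC = 41y - 10y^2 + y^3. Then AVC = 41 - 10y + y^2 and MC = 41 - 20y + 3y^2.
AVC hits its minimum where MC = AVC, at y = 5, giving min AVC = 41 - 10·5 + 5^2 = $16.
Since P = $5 < min AVC = $16, price fails to cover variable cost at any output.
The firm minimizes its loss by shutting down and losing only its fixed cost of $510.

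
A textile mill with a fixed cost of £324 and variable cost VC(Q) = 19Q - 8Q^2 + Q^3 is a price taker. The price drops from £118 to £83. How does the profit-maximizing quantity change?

Output falls from 9 to 8

AVC = 19 - 8Q + Q^2, minimized at Q = 4 where min AVC = £3. MC = 19 - 16Q + 3Q^2.
With P = £118 above the shutdown price, P = MC gives Q = 9.
At P = £83 ≥ min AVC, set P = MC: Q = 8. The firm stays open but cuts output.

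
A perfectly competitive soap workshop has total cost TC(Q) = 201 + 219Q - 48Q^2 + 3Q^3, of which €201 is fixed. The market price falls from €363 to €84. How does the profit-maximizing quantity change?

MC = 219 - 96Q + 9Q^2; the shutdown threshold is min AVC = €27 (at Q = 8).
At P = €363 ≥ min AVC, set P = MC on the rising branch: Q = 12.
At P = €84 ≥ min AVC, set P = MC: Q = 9. The firm stays open but cuts output.

Output falls from 12 to 9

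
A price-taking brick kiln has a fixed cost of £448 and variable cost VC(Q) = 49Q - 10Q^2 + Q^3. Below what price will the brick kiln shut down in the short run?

£24 per unit

Short-run supply begins at min AVC. From VC = 49Q - 10Q^2 + Q^3, AVC = 49 - 10Q + Q^2.
At the minimum of AVC, MC = AVC. MC = 49 - 20Q + 3Q^2; setting MC = AVC gives 2Q^2 - 10Q = 0, so Q = 5. min AVC = 24.
So the shutdown price is £24.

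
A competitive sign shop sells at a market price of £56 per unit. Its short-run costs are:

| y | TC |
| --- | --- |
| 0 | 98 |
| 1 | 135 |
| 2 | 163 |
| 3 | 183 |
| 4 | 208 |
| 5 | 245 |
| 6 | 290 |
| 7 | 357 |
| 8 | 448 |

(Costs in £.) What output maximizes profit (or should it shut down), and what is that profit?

y = 6; profit = £46

Tabulate TR − TC: y=0: -98; y=1: -79; y=2: -51; y=3: -15; y=4: 16; y=5: 35; y=6: 46; y=7: 35; y=8: 0.
Profit is maximized at y = 6. AVC there is 192/6 = £32 ≤ P, so producing beats shutting down (which would give -£98).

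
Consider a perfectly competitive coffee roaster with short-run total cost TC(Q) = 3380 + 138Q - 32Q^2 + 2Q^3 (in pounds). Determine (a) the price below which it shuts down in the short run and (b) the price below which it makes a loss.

Shutdown price = min AVC. AVC = 138 - 32Q + 2Q^2, with vertex at Q = 8 and minimum £10.
ATC = 3380/Q + 138 - 32Q + 2Q^2. Setting dATC/dQ = −3380/Q^2 − 32 + 4Q = 0 gives Q = 13 (since 4·13^3 − 32·13^2 = 3380).
min ATC = 3380/13 + 138 − 32·13 + 2·13^2 = £320. That is the break-even price.
Between these two prices the firm operates at a loss; above £320 it earns a profit.

Shutdown price = £10; break-even price = £320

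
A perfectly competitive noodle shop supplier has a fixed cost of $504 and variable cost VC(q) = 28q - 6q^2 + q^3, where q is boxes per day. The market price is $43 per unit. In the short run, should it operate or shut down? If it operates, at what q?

Produce at q = 5

Variable cost is VC = 28q - 6q^2 + q^3, so AVC = VC/q = 28 - 6q + q^2 and MC = dTC/dq = 28 - 12q + 3q^2.
AVC hits its minimum where MC = AVC, at q = 3, giving min AVC = 28 - 6·3 + 3^2 = $19.
Since P = $43 ≥ min AVC = $19, price covers variable cost and the firm should produce.
Set P = MC: 43 = 28 - 12q + 3q^2 → -15 - 12q + 3q^2 = 0. The roots are q = -1 and q = 5; the profit-maximizing output is on the rising part of MC, so q* = 5.
Check: AVC at q = 5 is $23 ≤ P, so revenue covers variable cost.
Profit = P·q − TC = 43·5 − 619 = -$404, a loss, but smaller than the $504 fixed cost the firm would lose by shutting down.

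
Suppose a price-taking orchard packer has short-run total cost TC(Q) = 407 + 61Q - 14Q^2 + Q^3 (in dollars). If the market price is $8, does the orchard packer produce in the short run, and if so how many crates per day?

Shut down

Strip out fixed cost: VC = 61Q - 14Q^2 + Q^3. Then AVC = 61 - 14Q + Q^2 and MC = 61 - 28Q + 3Q^2.
AVC hits its minimum where MC = AVC, at Q = 7, giving min AVC = 61 - 14·7 + 7^2 = $12.
Since P = $8 < min AVC = $12, price fails to cover variable cost at any output.
Shutting down limits the loss to fixed cost, $407.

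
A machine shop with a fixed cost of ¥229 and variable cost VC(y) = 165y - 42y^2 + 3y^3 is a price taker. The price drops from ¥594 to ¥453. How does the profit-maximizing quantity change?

Output falls from 13 to 12

MC = 165 - 84y + 9y^2; the shutdown threshold is min AVC = ¥18 (at y = 7).
At P = ¥594 ≥ min AVC, set P = MC on the rising branch: y = 13.
At P = ¥453 ≥ min AVC, set P = MC: y = 12. The firm stays open but cuts output.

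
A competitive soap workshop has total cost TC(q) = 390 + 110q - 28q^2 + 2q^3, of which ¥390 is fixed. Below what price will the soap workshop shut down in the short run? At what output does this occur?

Short-run supply begins at min AVC. From VC = 110q - 28q^2 + 2q^3, AVC = 110 - 28q + 2q^2.
At the minimum of AVC, MC = AVC. MC = 110 - 56q + 6q^2; setting MC = AVC gives 4q^2 - 28q = 0, so q = 7. min AVC = 12.
So the shutdown price is ¥12.

¥12 per unit, at q = 7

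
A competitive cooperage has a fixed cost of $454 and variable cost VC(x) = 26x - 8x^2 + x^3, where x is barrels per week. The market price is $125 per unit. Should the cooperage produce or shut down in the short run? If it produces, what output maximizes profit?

Strip out fixed cost: VC = 26x - 8x^2 + x^3. Then AVC = 26 - 8x + x^2 and MC = 26 - 16x + 3x^2.
AVC is minimized where dAVC/dx = -8 + 2x = 0, at x = 4; min AVC = 26 - 8·4 + 4^2 = $10.
Because $125 ≥ $10, revenue can cover variable cost; the firm operates.
Solving P = MC: -99 - 16x + 3x^2 = 0 ⇒ x = -11/3 or 9. On the upward-sloping branch, x* = 9.
Check: AVC at x = 9 is $35 ≤ P, so revenue covers variable cost.
Profit = P·x − TC = 125·9 − 769 = $356.

Produce at x = 9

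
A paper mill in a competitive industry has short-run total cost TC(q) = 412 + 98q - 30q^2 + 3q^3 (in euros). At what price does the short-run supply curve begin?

€23 per unit

The shutdown price is the minimum of AVC. VC = 98q - 30q^2 + 3q^3, so AVC = 98 - 30q + 3q^2.
At the minimum of AVC, MC = AVC. MC = 98 - 60q + 9q^2; setting MC = AVC gives 6q^2 - 30q = 0, so q = 5. min AVC = 23.
For P < €23 the firm produces nothing.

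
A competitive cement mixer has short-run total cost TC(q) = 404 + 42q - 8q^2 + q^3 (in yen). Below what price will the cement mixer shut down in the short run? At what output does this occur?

¥26 per unit, at q = 4

The shutdown price is the minimum of AVC. VC = 42q - 8q^2 + q^3, so AVC = 42 - 8q + q^2.
At the minimum of AVC, MC = AVC. MC = 42 - 16q + 3q^2; setting MC = AVC gives 2q^2 - 8q = 0, so q = 4. min AVC = 26.
For P < ¥26 the firm produces nothing.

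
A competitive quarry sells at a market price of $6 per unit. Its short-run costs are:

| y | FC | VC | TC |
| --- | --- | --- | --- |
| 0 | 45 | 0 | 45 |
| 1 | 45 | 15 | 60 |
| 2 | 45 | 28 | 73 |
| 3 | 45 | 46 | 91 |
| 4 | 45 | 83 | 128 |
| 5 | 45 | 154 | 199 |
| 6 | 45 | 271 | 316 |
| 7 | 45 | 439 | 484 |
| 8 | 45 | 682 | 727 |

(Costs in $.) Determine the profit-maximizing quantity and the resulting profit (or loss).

Tabulate TR − TC: y=0: -45; y=1: -54; y=2: -61; y=3: -73; y=4: -104; y=5: -169; y=6: -280; y=7: -442; y=8: -679.
Profit is highest at y = 0. Equivalently, the lowest AVC in the table is 28/2 ≈ $14 at y = 2, and P = $6 falls below it — price never covers variable cost, so the firm shuts down and loses only its fixed cost.

y = 0 (shut down); profit = -$45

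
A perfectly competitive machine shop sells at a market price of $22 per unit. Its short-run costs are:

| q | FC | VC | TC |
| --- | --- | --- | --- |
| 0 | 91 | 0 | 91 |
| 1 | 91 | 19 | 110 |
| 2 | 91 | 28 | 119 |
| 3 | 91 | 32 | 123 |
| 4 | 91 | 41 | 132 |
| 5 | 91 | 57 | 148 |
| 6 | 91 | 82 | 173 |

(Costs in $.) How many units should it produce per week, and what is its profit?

q = 5; profit = -$38

Compute π = P·q − TC at each output: q=0: -91; q=1: -88; q=2: -75; q=3: -57; q=4: -44; q=5: -38; q=6: -41.
Profit is maximized at q = 5. AVC there is 57/5 = $11.40 ≤ P, so producing beats shutting down (which would give -$91).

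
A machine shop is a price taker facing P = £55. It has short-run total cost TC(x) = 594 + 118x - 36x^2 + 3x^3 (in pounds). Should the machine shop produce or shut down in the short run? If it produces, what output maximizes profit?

From TC, MC = TC'(x) = 118 - 72x + 9x^2 and AVC = VC/x = 118 - 36x + 3x^2.
The AVC parabola has its vertex at x = 36/6 = 6, where AVC = 118 - 36·6 + 3·6^2 = £10.
Because £55 ≥ £10, revenue can cover variable cost; the firm operates.
Set P = MC: 55 = 118 - 72x + 9x^2 → 63 - 72x + 9x^2 = 0. The roots are x = 1 and x = 7; the profit-maximizing output is on the rising part of MC, so x* = 7.
Check: AVC at x = 7 is £13 ≤ P, so revenue covers variable cost.
Profit = P·x − TC = 55·7 − 685 = -£300, a loss, but smaller than the £594 fixed cost the firm would lose by shutting down.

Produce at x = 7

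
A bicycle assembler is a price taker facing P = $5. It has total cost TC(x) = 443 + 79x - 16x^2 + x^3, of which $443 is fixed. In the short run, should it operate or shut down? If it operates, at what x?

From TC, MC = TC'(x) = 79 - 32x + 3x^2 and AVC = VC/x = 79 - 16x + x^2.
AVC is minimized where dAVC/dx = -16 + 2x = 0, at x = 8; min AVC = 79 - 16·8 + 8^2 = $15.
With P < min AVC ($5 < $15), every unit sold adds to the loss.
Shutting down limits the loss to fixed cost, $443.

Shut down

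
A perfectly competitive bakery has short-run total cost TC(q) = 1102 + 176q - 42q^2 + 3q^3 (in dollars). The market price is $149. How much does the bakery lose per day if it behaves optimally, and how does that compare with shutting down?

Profit = -$130 at q = 9

AVC = 176 - 42q + 3q^2; min AVC = $29 at q = 7. Since P = $149 ≥ min AVC, the firm produces.
With MC = 176 - 84q + 9q^2, P = MC on the upward-sloping part at q* = 9.
TR = 149·9 = 1341. TC = 1102 + 369 = 1471. Profit = 1341 − 1471 = -$130.
By producing, the firm covers all variable cost plus $972 of fixed cost; shutting down would lose the full $1102.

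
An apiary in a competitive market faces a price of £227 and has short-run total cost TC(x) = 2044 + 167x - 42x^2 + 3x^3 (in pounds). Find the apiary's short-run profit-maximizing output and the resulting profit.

Profit = -£244 at x = 10

AVC = 167 - 42x + 3x^2; min AVC = £20 at x = 7. Since P = £227 ≥ min AVC, the firm produces.
With MC = 167 - 84x + 9x^2, P = MC on the upward-sloping part at x* = 10.
TR = 227·10 = 2270. TC = 2044 + 470 = 2514. Profit = 2270 − 2514 = -£244.
That loss of £244 beats the £2044 the firm would lose by shutting down; producing recovers £1800 of fixed cost.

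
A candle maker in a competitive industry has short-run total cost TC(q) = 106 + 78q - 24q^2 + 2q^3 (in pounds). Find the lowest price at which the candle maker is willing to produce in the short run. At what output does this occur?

The shutdown price is the minimum of AVC. VC = 78q - 24q^2 + 2q^3, so AVC = 78 - 24q + 2q^2.
At the minimum of AVC, MC = AVC. MC = 78 - 48q + 6q^2; setting MC = AVC gives 4q^2 - 24q = 0, so q = 6. min AVC = 6.
The firm shuts down for any P below £6.

£6 per unit, at q = 6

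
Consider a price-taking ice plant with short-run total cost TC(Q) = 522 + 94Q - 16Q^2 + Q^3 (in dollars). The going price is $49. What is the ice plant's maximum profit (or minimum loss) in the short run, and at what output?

Profit = -$360 at Q = 9

AVC = 94 - 16Q + Q^2 has its minimum $30 at Q = 8; price $49 clears that bar, so the firm operates.
With MC = 94 - 32Q + 3Q^2, P = MC on the upward-sloping part at Q* = 9.
TR = 49·9 = 441. TC = 522 + 279 = 801. Profit = 441 − 801 = -$360.
By producing, the firm covers all variable cost plus $162 of fixed cost; shutting down would lose the full $522.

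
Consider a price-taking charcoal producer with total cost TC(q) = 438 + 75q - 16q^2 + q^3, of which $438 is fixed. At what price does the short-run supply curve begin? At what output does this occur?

$11 per unit, at q = 8

The firm shuts down when price falls below the minimum of average variable cost. AVC = VC/q = 75 - 16q + q^2.
At the minimum of AVC, MC = AVC. MC = 75 - 32q + 3q^2; setting MC = AVC gives 2q^2 - 16q = 0, so q = 8. min AVC = 11.
So the shutdown price is $11.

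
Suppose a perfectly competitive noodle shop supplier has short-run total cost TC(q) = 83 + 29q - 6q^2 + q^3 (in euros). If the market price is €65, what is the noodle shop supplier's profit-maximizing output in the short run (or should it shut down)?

Produce at q = 6

From TC, MC = TC'(q) = 29 - 12q + 3q^2 and AVC = VC/q = 29 - 6q + q^2.
The AVC parabola has its vertex at q = 6/2 = 3, where AVC = 29 - 6·3 + 3^2 = €20.
Because €65 ≥ €20, revenue can cover variable cost; the firm operates.
Set P = MC: 65 = 29 - 12q + 3q^2 → -36 - 12q + 3q^2 = 0. The roots are q = -2 and q = 6; the profit-maximizing output is on the rising part of MC, so q* = 6.
Check: AVC at q = 6 is €29 ≤ P, so revenue covers variable cost.
Profit = P·q − TC = 65·6 − 257 = €133.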